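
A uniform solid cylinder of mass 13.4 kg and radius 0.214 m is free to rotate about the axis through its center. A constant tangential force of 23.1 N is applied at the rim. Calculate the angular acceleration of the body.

I = ½MR² = (1/2)(13.4)(0.214)² = 0.3068 kg·m².
τ = F R = (23.1)(0.214) = 4.943 N·m.
Newton's second law for rotation, τ = Iα, gives α = τ/I = 4.943/0.3068 = 16.11 rad/s².

α ≈ 16.1 rad/s²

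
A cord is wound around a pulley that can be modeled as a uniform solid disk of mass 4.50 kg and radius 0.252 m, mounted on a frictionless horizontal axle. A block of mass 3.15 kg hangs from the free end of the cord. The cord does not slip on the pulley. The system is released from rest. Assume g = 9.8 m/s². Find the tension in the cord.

I = ½MR² = (1/2)(4.50)(0.252)² = 0.1429 kg·m².
Block: mg − T = ma. Pulley: TR = Iα. No-slip: a = αR, so T = (I/R²)a = 2.250·a.
Then mg = (m + 2.250)a, so a = (3.15)(9.8)/(3.15 + 2.250) = 5.717 m/s².
T = 2.250·a = 12.86 N.

T ≈ 12.9 N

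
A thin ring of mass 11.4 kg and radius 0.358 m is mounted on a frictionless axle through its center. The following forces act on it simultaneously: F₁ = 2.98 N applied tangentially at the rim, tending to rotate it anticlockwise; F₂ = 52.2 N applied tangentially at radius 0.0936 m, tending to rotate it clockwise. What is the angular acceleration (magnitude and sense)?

α ≈ 2.61 rad/s², clockwise

I = MR² = (11.4)(0.358)² = 1.461 kg·m².
Taking anticlockwise as positive: τ₁ = +(2.98)(0.358) = +1.067 N·m; τ₂ = −(52.2)(0.0936) = −4.886 N·m.
Net torque τ = -3.819 N·m.
α = τ/I = -3.819/1.461 = -2.614 rad/s².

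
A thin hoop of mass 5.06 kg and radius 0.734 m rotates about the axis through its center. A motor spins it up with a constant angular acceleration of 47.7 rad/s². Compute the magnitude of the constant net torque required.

I = MR² = (5.06)(0.734)² = 2.726 kg·m².
τ = Iα = (2.726)(47.70) = 130.0 N·m.

τ ≈ 130 N·m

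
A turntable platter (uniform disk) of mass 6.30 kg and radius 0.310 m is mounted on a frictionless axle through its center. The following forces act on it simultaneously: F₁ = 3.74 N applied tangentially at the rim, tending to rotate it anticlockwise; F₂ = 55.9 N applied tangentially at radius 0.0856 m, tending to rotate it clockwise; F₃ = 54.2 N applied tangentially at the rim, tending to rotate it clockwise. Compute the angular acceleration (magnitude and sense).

I = ½MR² = (1/2)(6.30)(0.310)² = 0.3027 kg·m².
Taking anticlockwise as positive: τ₁ = +(3.74)(0.310) = +1.159 N·m; τ₂ = −(55.9)(0.0856) = −4.785 N·m; τ₃ = −(54.2)(0.310) = −16.80 N·m.
Net torque τ = -20.43 N·m.
α = τ/I = -20.43/0.3027 = -67.48 rad/s².

α ≈ 67.5 rad/s², clockwise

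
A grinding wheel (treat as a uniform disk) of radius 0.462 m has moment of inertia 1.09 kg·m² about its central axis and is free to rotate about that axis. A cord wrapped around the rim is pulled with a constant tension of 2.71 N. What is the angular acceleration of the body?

α ≈ 1.15 rad/s²

τ = F R = (2.71)(0.462) = 1.252 N·m.
Newton's second law for rotation, τ = Iα, gives α = τ/I = 1.252/1.090 = 1.149 rad/s².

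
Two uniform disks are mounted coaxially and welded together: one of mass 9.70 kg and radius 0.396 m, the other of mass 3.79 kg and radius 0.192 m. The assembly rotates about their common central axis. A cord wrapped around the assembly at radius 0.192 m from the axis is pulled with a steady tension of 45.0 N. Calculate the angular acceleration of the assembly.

I = ½M₁R₁² + ½M₂R₂² = ½(9.70)(0.396)² + ½(3.79)(0.192)² = 0.8304 kg·m².
τ = F r = (45.0)(0.192) = 8.640 N·m.
α = τ/I = 8.640/0.8304 = 10.40 rad/s².

α ≈ 10.4 rad/s²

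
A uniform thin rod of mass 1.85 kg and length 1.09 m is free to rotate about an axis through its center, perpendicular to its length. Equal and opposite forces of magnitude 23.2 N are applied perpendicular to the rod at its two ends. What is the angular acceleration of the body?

α ≈ 138 rad/s²

I = (1/12)ML² = (1/12)(1.85)(1.09)² = 0.1832 kg·m².
The couple gives τ = F·(L/2) + F·(L/2) = F L = (23.2)(1.09) = 25.29 N·m.
Newton's second law for rotation, τ = Iα, gives α = τ/I = 25.29/0.1832 = 138.1 rad/s².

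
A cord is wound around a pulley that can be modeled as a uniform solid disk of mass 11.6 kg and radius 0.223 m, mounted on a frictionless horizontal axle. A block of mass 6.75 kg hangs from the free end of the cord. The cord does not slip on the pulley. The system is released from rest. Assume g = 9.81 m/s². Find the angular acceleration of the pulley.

α ≈ 23.7 rad/s²

I = ½MR² = (1/2)(11.6)(0.223)² = 0.2884 kg·m².
Block: mg − T = ma. Pulley: TR = Iα. No-slip: a = αR, so T = (I/R²)a = 5.800·a.
Then mg = (m + 5.800)a, so a = (6.75)(9.81)/(6.75 + 5.800) = 5.276 m/s².
α = a/R = 5.276/0.223 = 23.66 rad/s².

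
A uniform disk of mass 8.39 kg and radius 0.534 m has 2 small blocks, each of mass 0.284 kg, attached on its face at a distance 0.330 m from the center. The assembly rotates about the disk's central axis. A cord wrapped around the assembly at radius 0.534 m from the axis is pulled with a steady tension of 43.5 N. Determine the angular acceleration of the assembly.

α ≈ 18.5 rad/s²

I_disk = ½MR² = ½(8.39)(0.534)² = 1.196 kg·m².
I_blocks = 2·m·r² = 2(0.284)(0.330)² = 0.06186 kg·m².
Total I = 1.258 kg·m².
τ = F r = (43.5)(0.534) = 23.23 N·m.
α = τ/I = 23.23/1.258 = 18.46 rad/s².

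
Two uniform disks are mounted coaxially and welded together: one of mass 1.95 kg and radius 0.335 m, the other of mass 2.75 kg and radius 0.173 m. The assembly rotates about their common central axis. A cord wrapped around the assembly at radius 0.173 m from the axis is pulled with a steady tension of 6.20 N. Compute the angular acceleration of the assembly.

I = ½M₁R₁² + ½M₂R₂² = ½(1.95)(0.335)² + ½(2.75)(0.173)² = 0.1506 kg·m².
τ = F r = (6.20)(0.173) = 1.073 N·m.
α = τ/I = 1.073/0.1506 = 7.124 rad/s².

α ≈ 7.12 rad/s²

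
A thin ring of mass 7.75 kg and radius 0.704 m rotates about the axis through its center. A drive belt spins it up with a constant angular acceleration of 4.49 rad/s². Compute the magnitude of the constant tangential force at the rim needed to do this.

F ≈ 24.5 N

I = MR² = (7.75)(0.704)² = 3.841 kg·m².
The required torque is τ = Iα = (3.841)(4.490) = 17.25 N·m.
A tangential force at the rim gives τ = FR, so F = τ/R = 17.25/0.704 = 24.50 N.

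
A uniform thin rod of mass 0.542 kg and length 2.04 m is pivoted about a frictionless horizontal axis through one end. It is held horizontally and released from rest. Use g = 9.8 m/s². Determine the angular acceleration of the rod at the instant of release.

About the pivot, I = (1/3)ML² = (1/3)(0.542)(2.04)² = 0.7519 kg·m².
The weight acts at the center, a distance L/2 = 1.020 m from the pivot; τ = Mg(L/2) = 5.418 N·m.
α = τ/I = 5.418/0.7519 = 7.206 rad/s².

α ≈ 7.21 rad/s²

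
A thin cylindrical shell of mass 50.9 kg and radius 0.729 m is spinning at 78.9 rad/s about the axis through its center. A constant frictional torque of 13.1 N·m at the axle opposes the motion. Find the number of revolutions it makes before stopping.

≈ 1020 revolutions

I = MR² = (50.9)(0.729)² = 27.05 kg·m².
The net torque has magnitude 13.1 N·m, opposing ω.
|α| = τ/I = 13.10/27.05 = 0.4843 rad/s² (deceleration).
ω² = ω₀² − 2|α|θ with ω = 0 ⇒ θ = ω₀²/(2|α|) = 6427 rad = 1023 rev.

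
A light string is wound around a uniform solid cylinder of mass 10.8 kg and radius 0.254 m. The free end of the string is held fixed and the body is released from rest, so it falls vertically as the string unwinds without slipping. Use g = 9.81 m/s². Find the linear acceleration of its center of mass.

Translation: Mg − T = Ma. Rotation about the center: TR = Iα with I = ½MR².
With a = αR: T = (I/R²)a = (1/2)M a, so Mg = (1 + 0.5000)Ma.
a = g/(1 + 0.5000) = 9.81/1.500 = 6.540 m/s².

a ≈ 6.54 m/s²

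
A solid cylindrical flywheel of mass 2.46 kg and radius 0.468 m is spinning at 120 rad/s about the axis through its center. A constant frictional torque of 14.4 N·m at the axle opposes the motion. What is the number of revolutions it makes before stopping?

≈ 21.4 revolutions

I = ½MR² = (1/2)(2.46)(0.468)² = 0.2694 kg·m².
The net torque has magnitude 14.4 N·m, opposing ω.
|α| = τ/I = 14.40/0.2694 = 53.45 rad/s² (deceleration).
ω² = ω₀² − 2|α|θ with ω = 0 ⇒ θ = ω₀²/(2|α|) = 134.7 rad = 21.44 rev.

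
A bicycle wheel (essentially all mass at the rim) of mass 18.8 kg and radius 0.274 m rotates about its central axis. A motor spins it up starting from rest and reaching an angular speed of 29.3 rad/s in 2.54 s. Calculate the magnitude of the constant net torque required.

τ ≈ 16.3 N·m

I = MR² = (18.8)(0.274)² = 1.411 kg·m².
α = Δω/Δt = (29.3 − 0)/2.54 = 11.54 rad/s².
τ = Iα = (1.411)(11.54) = 16.28 N·m.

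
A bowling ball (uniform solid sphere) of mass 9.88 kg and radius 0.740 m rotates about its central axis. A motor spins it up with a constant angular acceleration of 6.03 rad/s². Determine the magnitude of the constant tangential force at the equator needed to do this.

F ≈ 17.6 N

I = (2/5)MR² = (2/5)(9.88)(0.740)² = 2.164 kg·m².
The required torque is τ = Iα = (2.164)(6.030) = 13.05 N·m.
A tangential force at the equator gives τ = FR, so F = τ/R = 13.05/0.740 = 17.63 N.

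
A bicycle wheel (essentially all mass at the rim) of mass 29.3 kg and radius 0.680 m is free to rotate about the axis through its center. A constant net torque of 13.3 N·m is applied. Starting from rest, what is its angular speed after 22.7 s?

I = MR² = (29.3)(0.680)² = 13.55 kg·m².
α = τ/I = 13.3/13.55 = 0.9817 rad/s².
ω = ω₀ + αt = 0 + (0.9817)(22.7) = 22.28 rad/s.

ω ≈ 22.3 rad/s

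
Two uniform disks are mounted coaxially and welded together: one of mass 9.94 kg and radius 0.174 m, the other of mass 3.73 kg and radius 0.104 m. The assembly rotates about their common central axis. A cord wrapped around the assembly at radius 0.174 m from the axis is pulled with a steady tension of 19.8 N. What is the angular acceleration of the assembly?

I = ½M₁R₁² + ½M₂R₂² = ½(9.94)(0.174)² + ½(3.73)(0.104)² = 0.1706 kg·m².
τ = F r = (19.8)(0.174) = 3.445 N·m.
α = τ/I = 3.445/0.1706 = 20.19 rad/s².

α ≈ 20.2 rad/s²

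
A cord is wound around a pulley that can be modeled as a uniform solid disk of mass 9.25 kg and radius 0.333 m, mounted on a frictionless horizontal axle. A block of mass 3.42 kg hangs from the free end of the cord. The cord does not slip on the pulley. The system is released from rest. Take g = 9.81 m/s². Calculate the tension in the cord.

T ≈ 19.3 N

I = ½MR² = (1/2)(9.25)(0.333)² = 0.5129 kg·m².
Block: mg − T = ma. Pulley: TR = Iα. No-slip: a = αR, so T = (I/R²)a = 4.625·a.
Then mg = (m + 4.625)a, so a = (3.42)(9.81)/(3.42 + 4.625) = 4.170 m/s².
T = 4.625·a = 19.29 N.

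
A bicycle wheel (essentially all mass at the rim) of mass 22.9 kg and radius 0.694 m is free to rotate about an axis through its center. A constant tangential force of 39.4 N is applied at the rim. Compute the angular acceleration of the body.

α ≈ 2.48 rad/s²

I = MR² = (22.9)(0.694)² = 11.03 kg·m².
τ = F R = (39.4)(0.694) = 27.34 N·m.
Newton's second law for rotation, τ = Iα, gives α = τ/I = 27.34/11.03 = 2.479 rad/s².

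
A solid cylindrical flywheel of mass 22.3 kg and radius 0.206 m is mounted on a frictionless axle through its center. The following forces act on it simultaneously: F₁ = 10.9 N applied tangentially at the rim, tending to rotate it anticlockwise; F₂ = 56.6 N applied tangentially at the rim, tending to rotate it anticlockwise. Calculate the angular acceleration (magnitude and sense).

α ≈ 29.4 rad/s², anticlockwise

I = ½MR² = (1/2)(22.3)(0.206)² = 0.4732 kg·m².
Taking anticlockwise as positive: τ₁ = +(10.9)(0.206) = +2.245 N·m; τ₂ = +(56.6)(0.206) = +11.66 N·m.
Net torque τ = 13.90 N·m.
α = τ/I = 13.90/0.4732 = 29.39 rad/s².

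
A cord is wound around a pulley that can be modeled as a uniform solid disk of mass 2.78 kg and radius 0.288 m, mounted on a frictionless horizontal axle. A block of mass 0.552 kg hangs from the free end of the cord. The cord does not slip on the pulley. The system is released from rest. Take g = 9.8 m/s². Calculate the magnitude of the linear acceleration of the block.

I = ½MR² = (1/2)(2.78)(0.288)² = 0.1153 kg·m².
Block: mg − T = ma. Pulley: TR = Iα. No-slip: a = αR, so T = (I/R²)a = 1.390·a.
Then mg = (m + 1.390)a, so a = (0.552)(9.8)/(0.552 + 1.390) = 2.786 m/s².

a ≈ 2.79 m/s²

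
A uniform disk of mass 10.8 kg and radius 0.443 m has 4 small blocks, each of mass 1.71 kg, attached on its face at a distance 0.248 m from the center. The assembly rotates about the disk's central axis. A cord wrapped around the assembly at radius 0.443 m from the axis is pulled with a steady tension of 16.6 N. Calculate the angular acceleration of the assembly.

α ≈ 4.97 rad/s²

I_disk = ½MR² = ½(10.8)(0.443)² = 1.060 kg·m².
I_blocks = 4·m·r² = 4(1.71)(0.248)² = 0.4207 kg·m².
Total I = 1.480 kg·m².
τ = F r = (16.6)(0.443) = 7.354 N·m.
α = τ/I = 7.354/1.480 = 4.967 rad/s².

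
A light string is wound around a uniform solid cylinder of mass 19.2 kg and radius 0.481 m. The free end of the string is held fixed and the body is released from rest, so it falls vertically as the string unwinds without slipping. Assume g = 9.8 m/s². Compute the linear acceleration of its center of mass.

Translation: Mg − T = Ma. Rotation about the center: TR = Iα with I = ½MR².
With a = αR: T = (I/R²)a = (1/2)M a, so Mg = (1 + 0.5000)Ma.
a = g/(1 + 0.5000) = 9.8/1.500 = 6.533 m/s².

a ≈ 6.53 m/s²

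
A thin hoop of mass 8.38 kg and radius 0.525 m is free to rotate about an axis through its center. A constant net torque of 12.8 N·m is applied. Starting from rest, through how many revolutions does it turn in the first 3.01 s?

I = MR² = (8.38)(0.525)² = 2.310 kg·m².
α = τ/I = 12.8/2.310 = 5.542 rad/s².
θ = ½αt² = ½(5.542)(3.01)² = 25.10 rad.
Revolutions = θ/(2π) = 3.995.

≈ 4.00 revolutions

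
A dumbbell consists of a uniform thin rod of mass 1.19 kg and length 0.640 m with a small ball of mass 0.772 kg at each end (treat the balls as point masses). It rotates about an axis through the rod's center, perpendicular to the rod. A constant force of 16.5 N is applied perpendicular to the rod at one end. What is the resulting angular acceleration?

I_rod = (1/12)ML² = (1/12)(1.19)(0.640)² = 0.04062 kg·m².
I_balls = 2·m·(L/2)² = 2(0.772)(0.3200)² = 0.1581 kg·m².
Total I = 0.1987 kg·m².
τ = F·(L/2) = (16.5)(0.320) = 5.280 N·m.
α = τ/I = 5.280/0.1987 = 26.57 rad/s².

α ≈ 26.6 rad/s²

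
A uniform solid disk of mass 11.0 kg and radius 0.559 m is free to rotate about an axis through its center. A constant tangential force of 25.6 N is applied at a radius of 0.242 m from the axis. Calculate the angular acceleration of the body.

α ≈ 3.60 rad/s²

I = ½MR² = (1/2)(11.0)(0.559)² = 1.719 kg·m².
τ = F·r = (25.6)(0.242) = 6.195 N·m.
Newton's second law for rotation, τ = Iα, gives α = τ/I = 6.195/1.719 = 3.605 rad/s².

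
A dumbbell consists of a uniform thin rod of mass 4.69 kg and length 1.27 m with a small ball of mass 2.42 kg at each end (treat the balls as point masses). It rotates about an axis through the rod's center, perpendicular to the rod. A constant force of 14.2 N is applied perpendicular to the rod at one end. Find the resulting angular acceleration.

I_rod = (1/12)ML² = (1/12)(4.69)(1.27)² = 0.6304 kg·m².
I_balls = 2·m·(L/2)² = 2(2.42)(0.6350)² = 1.952 kg·m².
Total I = 2.582 kg·m².
τ = F·(L/2) = (14.2)(0.635) = 9.017 N·m.
α = τ/I = 9.017/2.582 = 3.492 rad/s².

α ≈ 3.49 rad/s²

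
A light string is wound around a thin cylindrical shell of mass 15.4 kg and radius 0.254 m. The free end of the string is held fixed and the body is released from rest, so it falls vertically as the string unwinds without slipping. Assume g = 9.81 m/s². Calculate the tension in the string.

T ≈ 75.5 N

Translation: Mg − T = Ma. Rotation about the center: TR = Iα with I = MR².
With a = αR: T = (I/R²)a = M a, so Mg = (1 + 1.000)Ma.
a = g/(1 + 1.000) = 9.81/2.000 = 4.905 m/s².
T = 1.000·M·a = (1.000)(15.4)(4.905) = 75.54 N.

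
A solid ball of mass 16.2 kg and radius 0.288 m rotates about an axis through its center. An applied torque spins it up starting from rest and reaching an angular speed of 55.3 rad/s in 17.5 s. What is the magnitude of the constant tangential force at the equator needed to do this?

I = (2/5)MR² = (2/5)(16.2)(0.288)² = 0.5375 kg·m².
α = Δω/Δt = (55.3 − 0)/17.5 = 3.160 rad/s².
The required torque is τ = Iα = (0.5375)(3.160) = 1.698 N·m.
A tangential force at the equator gives τ = FR, so F = τ/R = 1.698/0.288 = 5.897 N.

F ≈ 5.90 N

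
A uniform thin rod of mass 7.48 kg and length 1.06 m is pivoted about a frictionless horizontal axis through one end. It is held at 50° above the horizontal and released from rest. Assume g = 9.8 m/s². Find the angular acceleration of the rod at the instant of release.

α ≈ 8.91 rad/s²

About the pivot, I = (1/3)ML² = (1/3)(7.48)(1.06)² = 2.802 kg·m².
The weight acts at the center, a distance L/2 = 0.5300 m from the pivot; τ = Mg(L/2) cos 50° = 24.97 N·m.
α = τ/I = 24.97/2.802 = 8.914 rad/s².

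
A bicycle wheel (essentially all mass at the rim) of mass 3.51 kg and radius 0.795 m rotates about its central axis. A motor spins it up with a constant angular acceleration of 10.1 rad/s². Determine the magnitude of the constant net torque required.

I = MR² = (3.51)(0.795)² = 2.218 kg·m².
τ = Iα = (2.218)(10.10) = 22.41 N·m.

τ ≈ 22.4 N·m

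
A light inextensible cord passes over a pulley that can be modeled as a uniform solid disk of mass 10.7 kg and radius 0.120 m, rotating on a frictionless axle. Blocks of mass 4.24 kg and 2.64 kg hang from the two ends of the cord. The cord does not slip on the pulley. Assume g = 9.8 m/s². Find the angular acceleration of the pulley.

I = ½MR² = (1/2)(10.7)(0.120)² = 0.07704 kg·m².
Heavier block: m₁g − T₁ = m₁a. Lighter block: T₂ − m₂g = m₂a.
Pulley: (T₁ − T₂)R = Iα = I(a/R), so T₁ − T₂ = (I/R²)a = (1/2)M_p a = 5.350·a.
Adding the three: (m₁ − m₂)g = (m₁ + m₂ + 5.350)a, so a = (4.24 − 2.64)(9.8)/(4.24 + 2.64 + 5.350) = 1.282 m/s².
α = a/R = 1.282/0.120 = 10.68 rad/s².

α ≈ 10.7 rad/s²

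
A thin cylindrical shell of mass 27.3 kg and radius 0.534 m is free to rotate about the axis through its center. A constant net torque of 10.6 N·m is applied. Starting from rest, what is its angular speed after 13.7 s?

ω ≈ 18.7 rad/s

I = MR² = (27.3)(0.534)² = 7.785 kg·m².
α = τ/I = 10.6/7.785 = 1.362 rad/s².
ω = ω₀ + αt = 0 + (1.362)(13.7) = 18.65 rad/s.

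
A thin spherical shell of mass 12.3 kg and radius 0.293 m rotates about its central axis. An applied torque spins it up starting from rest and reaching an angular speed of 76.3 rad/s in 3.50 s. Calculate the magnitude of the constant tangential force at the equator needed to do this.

I = (2/3)MR² = (2/3)(12.3)(0.293)² = 0.7040 kg·m².
α = Δω/Δt = (76.3 − 0)/3.50 = 21.80 rad/s².
The required torque is τ = Iα = (0.7040)(21.80) = 15.35 N·m.
A tangential force at the equator gives τ = FR, so F = τ/R = 15.35/0.293 = 52.38 N.

F ≈ 52.4 N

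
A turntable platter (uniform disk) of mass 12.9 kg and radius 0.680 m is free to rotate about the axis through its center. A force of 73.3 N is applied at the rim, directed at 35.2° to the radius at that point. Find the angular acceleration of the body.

α ≈ 9.63 rad/s²

I = ½MR² = (1/2)(12.9)(0.680)² = 2.982 kg·m².
Only the tangential component produces torque: τ = F R sinθ = (73.3)(0.680) sin 35.2° = 28.73 N·m.
From τ = Iα: α = 28.73/2.982 = 9.633 rad/s².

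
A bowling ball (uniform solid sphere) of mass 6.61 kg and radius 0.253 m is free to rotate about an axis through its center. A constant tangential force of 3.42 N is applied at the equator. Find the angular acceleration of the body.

α ≈ 5.11 rad/s²

I = (2/5)MR² = (2/5)(6.61)(0.253)² = 0.1692 kg·m².
τ = F R = (3.42)(0.253) = 0.8653 N·m.
From τ = Iα: α = 0.8653/0.1692 = 5.113 rad/s².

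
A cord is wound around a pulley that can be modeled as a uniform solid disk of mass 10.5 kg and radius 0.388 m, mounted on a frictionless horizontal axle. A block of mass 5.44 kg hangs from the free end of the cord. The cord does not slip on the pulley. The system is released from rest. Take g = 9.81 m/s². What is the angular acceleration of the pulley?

α ≈ 12.9 rad/s²

I = ½MR² = (1/2)(10.5)(0.388)² = 0.7904 kg·m².
Block: mg − T = ma. Pulley: TR = Iα. No-slip: a = αR, so T = (I/R²)a = 5.250·a.
Then mg = (m + 5.250)a, so a = (5.44)(9.81)/(5.44 + 5.250) = 4.992 m/s².
α = a/R = 4.992/0.388 = 12.87 rad/s².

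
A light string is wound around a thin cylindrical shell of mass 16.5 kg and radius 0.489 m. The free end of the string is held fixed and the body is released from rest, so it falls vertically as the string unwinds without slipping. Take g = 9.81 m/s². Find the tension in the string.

Translation: Mg − T = Ma. Rotation about the center: TR = Iα with I = MR².
With a = αR: T = (I/R²)a = M a, so Mg = (1 + 1.000)Ma.
a = g/(1 + 1.000) = 9.81/2.000 = 4.905 m/s².
T = 1.000·M·a = (1.000)(16.5)(4.905) = 80.93 N.

T ≈ 80.9 N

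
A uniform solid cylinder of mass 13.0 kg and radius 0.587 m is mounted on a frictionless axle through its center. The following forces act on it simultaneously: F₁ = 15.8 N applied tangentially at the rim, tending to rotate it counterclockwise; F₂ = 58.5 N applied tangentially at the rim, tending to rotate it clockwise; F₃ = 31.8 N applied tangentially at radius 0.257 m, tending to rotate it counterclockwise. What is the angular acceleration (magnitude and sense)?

I = ½MR² = (1/2)(13.0)(0.587)² = 2.240 kg·m².
Taking counterclockwise as positive: τ₁ = +(15.8)(0.587) = +9.275 N·m; τ₂ = −(58.5)(0.587) = −34.34 N·m; τ₃ = +(31.8)(0.257) = +8.173 N·m.
Net torque τ = -16.89 N·m.
α = τ/I = -16.89/2.240 = -7.542 rad/s².

α ≈ 7.54 rad/s², clockwise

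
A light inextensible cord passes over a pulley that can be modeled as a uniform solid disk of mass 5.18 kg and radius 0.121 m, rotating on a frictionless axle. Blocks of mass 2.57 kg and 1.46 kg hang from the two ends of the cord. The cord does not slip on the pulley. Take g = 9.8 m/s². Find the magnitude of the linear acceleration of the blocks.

a ≈ 1.64 m/s²

I = ½MR² = (1/2)(5.18)(0.121)² = 0.03792 kg·m².
Heavier block: m₁g − T₁ = m₁a. Lighter block: T₂ − m₂g = m₂a.
Pulley: (T₁ − T₂)R = Iα = I(a/R), so T₁ − T₂ = (I/R²)a = (1/2)M_p a = 2.590·a.
Adding the three: (m₁ − m₂)g = (m₁ + m₂ + 2.590)a, so a = (2.57 − 1.46)(9.8)/(2.57 + 1.46 + 2.590) = 1.643 m/s².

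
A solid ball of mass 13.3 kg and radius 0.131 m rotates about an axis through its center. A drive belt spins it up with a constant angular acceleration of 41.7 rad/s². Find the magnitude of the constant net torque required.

I = (2/5)MR² = (2/5)(13.3)(0.131)² = 0.09130 kg·m².
τ = Iα = (0.09130)(41.70) = 3.807 N·m.

τ ≈ 3.81 N·m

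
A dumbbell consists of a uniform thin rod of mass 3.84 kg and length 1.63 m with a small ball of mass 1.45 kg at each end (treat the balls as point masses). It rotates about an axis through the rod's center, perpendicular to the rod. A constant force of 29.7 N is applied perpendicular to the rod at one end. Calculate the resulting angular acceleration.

α ≈ 8.72 rad/s²

I_rod = (1/12)ML² = (1/12)(3.84)(1.63)² = 0.8502 kg·m².
I_balls = 2·m·(L/2)² = 2(1.45)(0.8150)² = 1.926 kg·m².
Total I = 2.776 kg·m².
τ = F·(L/2) = (29.7)(0.815) = 24.21 N·m.
α = τ/I = 24.21/2.776 = 8.718 rad/s².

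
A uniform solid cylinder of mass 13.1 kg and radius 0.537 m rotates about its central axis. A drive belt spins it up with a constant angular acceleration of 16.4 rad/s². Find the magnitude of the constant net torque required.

τ ≈ 31.0 N·m

I = ½MR² = (1/2)(13.1)(0.537)² = 1.889 kg·m².
τ = Iα = (1.889)(16.40) = 30.98 N·m.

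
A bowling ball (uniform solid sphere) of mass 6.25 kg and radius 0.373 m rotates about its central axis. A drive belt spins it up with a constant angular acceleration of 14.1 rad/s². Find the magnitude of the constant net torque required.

I = (2/5)MR² = (2/5)(6.25)(0.373)² = 0.3478 kg·m².
τ = Iα = (0.3478)(14.10) = 4.904 N·m.

τ ≈ 4.90 N·m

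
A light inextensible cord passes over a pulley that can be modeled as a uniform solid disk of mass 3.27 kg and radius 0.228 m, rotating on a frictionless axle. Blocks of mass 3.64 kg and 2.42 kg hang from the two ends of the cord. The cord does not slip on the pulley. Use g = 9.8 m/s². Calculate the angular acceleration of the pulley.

I = ½MR² = (1/2)(3.27)(0.228)² = 0.08499 kg·m².
Heavier block: m₁g − T₁ = m₁a. Lighter block: T₂ − m₂g = m₂a.
Pulley: (T₁ − T₂)R = Iα = I(a/R), so T₁ − T₂ = (I/R²)a = (1/2)M_p a = 1.635·a.
Adding the three: (m₁ − m₂)g = (m₁ + m₂ + 1.635)a, so a = (3.64 − 2.42)(9.8)/(3.64 + 2.42 + 1.635) = 1.554 m/s².
α = a/R = 1.554/0.228 = 6.815 rad/s².

α ≈ 6.81 rad/s²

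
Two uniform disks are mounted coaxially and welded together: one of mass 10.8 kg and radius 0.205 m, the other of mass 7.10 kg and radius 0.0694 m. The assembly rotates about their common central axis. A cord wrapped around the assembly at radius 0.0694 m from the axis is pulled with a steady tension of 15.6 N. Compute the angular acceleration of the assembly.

I = ½M₁R₁² + ½M₂R₂² = ½(10.8)(0.205)² + ½(7.10)(0.0694)² = 0.2440 kg·m².
τ = F r = (15.6)(0.0694) = 1.083 N·m.
α = τ/I = 1.083/0.2440 = 4.436 rad/s².

α ≈ 4.44 rad/s²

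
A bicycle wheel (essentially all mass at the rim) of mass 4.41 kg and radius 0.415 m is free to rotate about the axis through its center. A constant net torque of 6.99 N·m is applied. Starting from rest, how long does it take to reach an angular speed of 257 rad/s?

I = MR² = (4.41)(0.415)² = 0.7595 kg·m².
α = τ/I = 6.99/0.7595 = 9.203 rad/s².
ω = αt ⇒ t = ω/α = 257/9.203 = 27.92 s.

t ≈ 27.9 s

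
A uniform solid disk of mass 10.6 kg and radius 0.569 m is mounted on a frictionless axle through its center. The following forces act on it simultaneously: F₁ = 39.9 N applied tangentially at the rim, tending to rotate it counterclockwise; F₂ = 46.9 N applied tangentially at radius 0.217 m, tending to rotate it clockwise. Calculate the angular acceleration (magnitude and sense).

I = ½MR² = (1/2)(10.6)(0.569)² = 1.716 kg·m².
Taking counterclockwise as positive: τ₁ = +(39.9)(0.569) = +22.70 N·m; τ₂ = −(46.9)(0.217) = −10.18 N·m.
Net torque τ = 12.53 N·m.
α = τ/I = 12.53/1.716 = 7.300 rad/s².

α ≈ 7.30 rad/s², counterclockwise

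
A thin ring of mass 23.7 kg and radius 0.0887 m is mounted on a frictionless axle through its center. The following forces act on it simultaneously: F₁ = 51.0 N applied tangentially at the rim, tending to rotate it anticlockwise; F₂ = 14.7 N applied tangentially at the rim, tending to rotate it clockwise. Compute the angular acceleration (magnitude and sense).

α ≈ 17.3 rad/s², anticlockwise

I = MR² = (23.7)(0.0887)² = 0.1865 kg·m².
Taking anticlockwise as positive: τ₁ = +(51.0)(0.0887) = +4.524 N·m; τ₂ = −(14.7)(0.0887) = −1.304 N·m.
Net torque τ = 3.220 N·m.
α = τ/I = 3.220/0.1865 = 17.27 rad/s².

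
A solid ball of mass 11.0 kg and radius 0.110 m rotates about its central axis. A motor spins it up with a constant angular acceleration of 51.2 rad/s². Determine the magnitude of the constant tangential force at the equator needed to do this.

F ≈ 24.8 N

I = (2/5)MR² = (2/5)(11.0)(0.110)² = 0.05324 kg·m².
The required torque is τ = Iα = (0.05324)(51.20) = 2.726 N·m.
A tangential force at the equator gives τ = FR, so F = τ/R = 2.726/0.110 = 24.78 N.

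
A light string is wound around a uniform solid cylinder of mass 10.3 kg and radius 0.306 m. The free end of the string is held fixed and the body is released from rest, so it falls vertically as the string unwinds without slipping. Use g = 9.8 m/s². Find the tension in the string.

T ≈ 33.6 N

Translation: Mg − T = Ma. Rotation about the center: TR = Iα with I = ½MR².
With a = αR: T = (I/R²)a = (1/2)M a, so Mg = (1 + 0.5000)Ma.
a = g/(1 + 0.5000) = 9.8/1.500 = 6.533 m/s².
T = 0.5000·M·a = (0.5000)(10.3)(6.533) = 33.65 N.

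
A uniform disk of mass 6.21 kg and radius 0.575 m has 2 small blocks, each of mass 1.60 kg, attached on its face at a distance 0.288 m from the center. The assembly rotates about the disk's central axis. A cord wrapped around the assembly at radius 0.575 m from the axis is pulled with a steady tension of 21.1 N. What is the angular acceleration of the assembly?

I_disk = ½MR² = ½(6.21)(0.575)² = 1.027 kg·m².
I_blocks = 2·m·r² = 2(1.60)(0.288)² = 0.2654 kg·m².
Total I = 1.292 kg·m².
τ = F r = (21.1)(0.575) = 12.13 N·m.
α = τ/I = 12.13/1.292 = 9.390 rad/s².

α ≈ 9.39 rad/s²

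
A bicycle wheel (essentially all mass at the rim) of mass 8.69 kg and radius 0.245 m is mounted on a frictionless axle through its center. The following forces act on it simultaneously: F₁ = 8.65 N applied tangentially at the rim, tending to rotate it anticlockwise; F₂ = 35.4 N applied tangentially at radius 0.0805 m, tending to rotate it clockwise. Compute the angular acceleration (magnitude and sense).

I = MR² = (8.69)(0.245)² = 0.5216 kg·m².
Taking anticlockwise as positive: τ₁ = +(8.65)(0.245) = +2.119 N·m; τ₂ = −(35.4)(0.0805) = −2.850 N·m.
Net torque τ = -0.7304 N·m.
α = τ/I = -0.7304/0.5216 = -1.400 rad/s².

α ≈ 1.40 rad/s², clockwise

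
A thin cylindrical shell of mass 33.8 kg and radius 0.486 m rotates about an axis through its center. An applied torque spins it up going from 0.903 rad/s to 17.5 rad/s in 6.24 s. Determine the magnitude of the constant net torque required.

τ ≈ 21.2 N·m

I = MR² = (33.8)(0.486)² = 7.983 kg·m².
α = Δω/Δt = (17.5 − 0.903)/6.24 = 2.660 rad/s².
τ = Iα = (7.983)(2.660) = 21.23 N·m.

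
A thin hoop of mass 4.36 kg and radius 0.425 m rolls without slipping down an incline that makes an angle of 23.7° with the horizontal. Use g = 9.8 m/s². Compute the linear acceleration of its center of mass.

a ≈ 1.97 m/s²

Translation along the incline: Mg sinθ − f = Ma.
Rotation about the center: fR = Iα with I = MR². No-slip gives a = αR, so f = (I/R²)a = M a.
Substituting: Mg sinθ = (1 + 1.000)Ma, so a = g sinθ/(1 + 1.000) = (9.8) sin 23.7° / 2.000 = 1.970 m/s².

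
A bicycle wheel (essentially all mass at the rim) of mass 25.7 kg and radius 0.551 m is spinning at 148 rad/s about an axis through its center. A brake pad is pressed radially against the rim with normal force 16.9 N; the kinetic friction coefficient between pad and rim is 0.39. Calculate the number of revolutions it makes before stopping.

≈ 3740 revolutions

I = MR² = (25.7)(0.551)² = 7.803 kg·m².
Friction force f = μN = (0.39)(16.9) = 6.591 N at the rim; torque magnitude τ = fR = 3.632 N·m, opposing ω.
|α| = τ/I = 3.632/7.803 = 0.4654 rad/s² (deceleration).
ω² = ω₀² − 2|α|θ with ω = 0 ⇒ θ = ω₀²/(2|α|) = 23530 rad = 3745 rev.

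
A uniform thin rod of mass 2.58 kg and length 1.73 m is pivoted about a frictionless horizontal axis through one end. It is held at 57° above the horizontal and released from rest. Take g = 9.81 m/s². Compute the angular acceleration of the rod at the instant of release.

α ≈ 4.63 rad/s²

About the pivot, I = (1/3)ML² = (1/3)(2.58)(1.73)² = 2.574 kg·m².
The weight acts at the center, a distance L/2 = 0.8650 m from the pivot; τ = Mg(L/2) cos 57° = 11.92 N·m.
α = τ/I = 11.92/2.574 = 4.633 rad/s².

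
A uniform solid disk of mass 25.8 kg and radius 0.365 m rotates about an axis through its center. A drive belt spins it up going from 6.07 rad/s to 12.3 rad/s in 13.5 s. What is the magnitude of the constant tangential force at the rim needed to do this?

F ≈ 2.17 N

I = ½MR² = (1/2)(25.8)(0.365)² = 1.719 kg·m².
α = Δω/Δt = (12.3 − 6.07)/13.5 = 0.4615 rad/s².
The required torque is τ = Iα = (1.719)(0.4615) = 0.7931 N·m.
A tangential force at the rim gives τ = FR, so F = τ/R = 0.7931/0.365 = 2.173 N.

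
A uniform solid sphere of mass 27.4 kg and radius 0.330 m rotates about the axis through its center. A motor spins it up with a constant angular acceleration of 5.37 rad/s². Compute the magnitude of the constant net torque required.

I = (2/5)MR² = (2/5)(27.4)(0.330)² = 1.194 kg·m².
τ = Iα = (1.194)(5.370) = 6.409 N·m.

τ ≈ 6.41 N·m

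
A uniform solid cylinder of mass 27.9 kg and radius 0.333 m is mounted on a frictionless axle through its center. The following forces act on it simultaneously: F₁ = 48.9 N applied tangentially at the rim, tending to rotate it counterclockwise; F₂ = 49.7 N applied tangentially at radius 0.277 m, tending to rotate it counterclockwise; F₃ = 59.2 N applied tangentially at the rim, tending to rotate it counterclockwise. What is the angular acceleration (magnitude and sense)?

α ≈ 32.2 rad/s², counterclockwise

I = ½MR² = (1/2)(27.9)(0.333)² = 1.547 kg·m².
Taking counterclockwise as positive: τ₁ = +(48.9)(0.333) = +16.28 N·m; τ₂ = +(49.7)(0.277) = +13.77 N·m; τ₃ = +(59.2)(0.333) = +19.71 N·m.
Net torque τ = 49.76 N·m.
α = τ/I = 49.76/1.547 = 32.17 rad/s².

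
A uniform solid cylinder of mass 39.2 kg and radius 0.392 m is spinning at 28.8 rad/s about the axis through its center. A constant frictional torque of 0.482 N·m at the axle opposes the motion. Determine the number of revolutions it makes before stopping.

≈ 412 revolutions

I = ½MR² = (1/2)(39.2)(0.392)² = 3.012 kg·m².
The net torque has magnitude 0.482 N·m, opposing ω.
|α| = τ/I = 0.4820/3.012 = 0.1600 rad/s² (deceleration).
ω² = ω₀² − 2|α|θ with ω = 0 ⇒ θ = ω₀²/(2|α|) = 2591 rad = 412.4 rev.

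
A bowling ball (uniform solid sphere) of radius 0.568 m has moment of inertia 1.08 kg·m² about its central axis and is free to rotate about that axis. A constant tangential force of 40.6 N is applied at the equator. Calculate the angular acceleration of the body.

τ = F R = (40.6)(0.568) = 23.06 N·m.
From τ = Iα: α = 23.06/1.080 = 21.35 rad/s².

α ≈ 21.4 rad/s²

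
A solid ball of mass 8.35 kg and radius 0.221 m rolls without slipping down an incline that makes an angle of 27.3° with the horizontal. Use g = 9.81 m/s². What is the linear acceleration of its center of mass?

a ≈ 3.21 m/s²

Translation along the incline: Mg sinθ − f = Ma.
Rotation about the center: fR = Iα with I = (2/5)MR². No-slip gives a = αR, so f = (I/R²)a = (2/5)M a.
Substituting: Mg sinθ = (1 + 0.4000)Ma, so a = g sinθ/(1 + 0.4000) = (9.81) sin 27.3° / 1.400 = 3.214 m/s².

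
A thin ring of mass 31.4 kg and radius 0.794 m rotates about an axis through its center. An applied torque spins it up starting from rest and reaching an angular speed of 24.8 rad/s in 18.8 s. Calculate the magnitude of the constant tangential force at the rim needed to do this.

I = MR² = (31.4)(0.794)² = 19.80 kg·m².
α = Δω/Δt = (24.8 − 0)/18.8 = 1.319 rad/s².
The required torque is τ = Iα = (19.80)(1.319) = 26.11 N·m.
A tangential force at the rim gives τ = FR, so F = τ/R = 26.11/0.794 = 32.89 N.

F ≈ 32.9 N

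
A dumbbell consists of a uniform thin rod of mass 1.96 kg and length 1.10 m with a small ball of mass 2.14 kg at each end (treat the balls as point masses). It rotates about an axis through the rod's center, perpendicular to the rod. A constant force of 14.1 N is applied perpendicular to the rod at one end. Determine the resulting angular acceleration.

α ≈ 5.20 rad/s²

I_rod = (1/12)ML² = (1/12)(1.96)(1.10)² = 0.1976 kg·m².
I_balls = 2·m·(L/2)² = 2(2.14)(0.5500)² = 1.295 kg·m².
Total I = 1.492 kg·m².
τ = F·(L/2) = (14.1)(0.550) = 7.755 N·m.
α = τ/I = 7.755/1.492 = 5.197 rad/s².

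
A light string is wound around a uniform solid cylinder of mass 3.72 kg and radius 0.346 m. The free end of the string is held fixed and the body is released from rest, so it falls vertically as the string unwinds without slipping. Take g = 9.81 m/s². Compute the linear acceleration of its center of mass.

Translation: Mg − T = Ma. Rotation about the center: TR = Iα with I = ½MR².
With a = αR: T = (I/R²)a = (1/2)M a, so Mg = (1 + 0.5000)Ma.
a = g/(1 + 0.5000) = 9.81/1.500 = 6.540 m/s².

a ≈ 6.54 m/s²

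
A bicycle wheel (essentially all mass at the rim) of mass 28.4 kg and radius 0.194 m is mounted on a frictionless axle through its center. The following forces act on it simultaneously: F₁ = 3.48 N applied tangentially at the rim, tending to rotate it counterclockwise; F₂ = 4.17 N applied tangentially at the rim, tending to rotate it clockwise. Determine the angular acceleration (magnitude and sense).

I = MR² = (28.4)(0.194)² = 1.069 kg·m².
Taking counterclockwise as positive: τ₁ = +(3.48)(0.194) = +0.6751 N·m; τ₂ = −(4.17)(0.194) = −0.8090 N·m.
Net torque τ = -0.1339 N·m.
α = τ/I = -0.1339/1.069 = -0.1252 rad/s².

α ≈ 0.125 rad/s², clockwise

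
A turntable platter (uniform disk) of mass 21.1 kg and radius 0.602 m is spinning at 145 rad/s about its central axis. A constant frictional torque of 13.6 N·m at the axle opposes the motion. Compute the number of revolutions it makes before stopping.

I = ½MR² = (1/2)(21.1)(0.602)² = 3.823 kg·m².
The net torque has magnitude 13.6 N·m, opposing ω.
|α| = τ/I = 13.60/3.823 = 3.557 rad/s² (deceleration).
ω² = ω₀² − 2|α|θ with ω = 0 ⇒ θ = ω₀²/(2|α|) = 2955 rad = 470.4 rev.

≈ 470 revolutions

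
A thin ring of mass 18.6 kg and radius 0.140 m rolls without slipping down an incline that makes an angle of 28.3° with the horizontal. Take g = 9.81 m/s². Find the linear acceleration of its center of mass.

Translation along the incline: Mg sinθ − f = Ma.
Rotation about the center: fR = Iα with I = MR². No-slip gives a = αR, so f = (I/R²)a = M a.
Substituting: Mg sinθ = (1 + 1.000)Ma, so a = g sinθ/(1 + 1.000) = (9.81) sin 28.3° / 2.000 = 2.325 m/s².

a ≈ 2.33 m/s²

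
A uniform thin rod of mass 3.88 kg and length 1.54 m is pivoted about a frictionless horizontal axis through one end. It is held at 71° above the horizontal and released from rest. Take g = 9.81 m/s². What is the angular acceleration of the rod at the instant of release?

About the pivot, I = (1/3)ML² = (1/3)(3.88)(1.54)² = 3.067 kg·m².
The weight acts at the center, a distance L/2 = 0.7700 m from the pivot; τ = Mg(L/2) cos 71° = 9.542 N·m.
α = τ/I = 9.542/3.067 = 3.111 rad/s².

α ≈ 3.11 rad/s²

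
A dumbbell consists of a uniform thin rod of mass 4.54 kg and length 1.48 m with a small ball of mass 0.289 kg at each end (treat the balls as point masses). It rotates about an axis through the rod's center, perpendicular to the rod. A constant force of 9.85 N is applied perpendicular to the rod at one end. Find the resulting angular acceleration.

α ≈ 6.36 rad/s²

I_rod = (1/12)ML² = (1/12)(4.54)(1.48)² = 0.8287 kg·m².
I_balls = 2·m·(L/2)² = 2(0.289)(0.7400)² = 0.3165 kg·m².
Total I = 1.145 kg·m².
τ = F·(L/2) = (9.85)(0.740) = 7.289 N·m.
α = τ/I = 7.289/1.145 = 6.365 rad/s².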